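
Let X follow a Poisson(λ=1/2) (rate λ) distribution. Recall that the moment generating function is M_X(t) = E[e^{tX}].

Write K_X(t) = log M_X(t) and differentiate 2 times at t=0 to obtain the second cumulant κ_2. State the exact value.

κ_2 = D^2[K](0) = 1/2

M_X(t) = e^(e^(t)/2 - 1/2)
K_X(t) = log M_X(t) = e^(t)/2 - 1/2
D^2[K](t) = e^(t)/2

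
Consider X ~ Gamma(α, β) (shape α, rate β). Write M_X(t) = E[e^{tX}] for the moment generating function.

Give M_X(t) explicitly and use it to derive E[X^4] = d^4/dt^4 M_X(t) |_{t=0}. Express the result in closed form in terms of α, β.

M_X(t) = (β/(β - t))^α
M′(t) = -α*β^α*(1/(β - t))^α/(-β + t)
M′′(t) = (α^2*β^α*(1/(β - t))^α + α*β^α*(1/(β - t))^α)/(β^2 - 2*β*t + t^2)
M′′′(t) = (-α^3*β^α*(1/(β - t))^α - 3*α^2*β^α*(1/(β - t))^α - 2*α*β^α*(1/(β - t))^α)/(-β^3 + 3*β^2*t - 3*β*t^2 + t^3)
M′′′′(t) = (α^4*β^α*(1/(β - t))^α + 6*α^3*β^α*(1/(β - t))^α + 11*α^2*β^α*(1/(β - t))^α + 6*α*β^α*(1/(β - t))^α)/(β^4 - 4*β^3*t + 6*β^2*t^2 - 4*β*t^3 + t^4)

E[X^4] = M′′′′(0) = α*(α^3 + 6*α^2 + 11*α + 6)/β^4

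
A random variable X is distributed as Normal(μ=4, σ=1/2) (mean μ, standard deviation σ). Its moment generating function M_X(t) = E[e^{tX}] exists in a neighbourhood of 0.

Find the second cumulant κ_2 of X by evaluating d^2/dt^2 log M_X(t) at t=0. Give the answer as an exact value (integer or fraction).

κ_2 = D^2[K](0) = 1/4

M_X(t) = e^(t^2/8 + 4*t)
K_X(t) = log M_X(t) = t^2/8 + 4*t
D^2[K](t) = 1/4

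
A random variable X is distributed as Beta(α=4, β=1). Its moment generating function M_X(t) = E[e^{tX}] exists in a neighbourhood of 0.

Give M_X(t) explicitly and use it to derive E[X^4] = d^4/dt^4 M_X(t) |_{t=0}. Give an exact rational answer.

M_X(t) = ₁F₁(4; 5; t)
M^(4)(t) = ₁F₁(8; 9; t)/2

E[X^4] = M^(4)(0) = 1/2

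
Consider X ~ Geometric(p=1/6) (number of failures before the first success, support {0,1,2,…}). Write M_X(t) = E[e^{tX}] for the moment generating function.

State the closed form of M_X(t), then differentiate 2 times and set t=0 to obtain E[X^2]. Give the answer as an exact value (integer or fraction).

M_X(t) = 1/(6*(1 - 5*e^(t)/6))
dM/dt = 5*e^(t)/(25*e^(2*t) - 60*e^(t) + 36)
d^2M/dt^2 = (-25*e^(2*t) - 30*e^(t))/(125*e^(3*t) - 450*e^(2*t) + 540*e^(t) - 216)

E[X^2] = d^2M/dt^2 |_{t=0} = 55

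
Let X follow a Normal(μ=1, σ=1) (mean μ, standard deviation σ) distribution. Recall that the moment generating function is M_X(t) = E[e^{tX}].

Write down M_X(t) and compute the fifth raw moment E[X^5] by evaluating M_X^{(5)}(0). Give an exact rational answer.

M_X(t) = e^(t^2/2 + t)
M′(t) = t*e^(t)*e^(t^2/2) + e^(t)*e^(t^2/2)
M′′(t) = t^2*e^(t)*e^(t^2/2) + 2*t*e^(t)*e^(t^2/2) + 2*e^(t)*e^(t^2/2)
M′′′(t) = t^3*e^(t)*e^(t^2/2) + 3*t^2*e^(t)*e^(t^2/2) + 6*t*e^(t)*e^(t^2/2) + 4*e^(t)*e^(t^2/2)
M′′′′(t) = t^4*e^(t)*e^(t^2/2) + 4*t^3*e^(t)*e^(t^2/2) + 12*t^2*e^(t)*e^(t^2/2) + 16*t*e^(t)*e^(t^2/2) + 10*e^(t)*e^(t^2/2)
M′′′′′(t) = t^5*e^(t)*e^(t^2/2) + 5*t^4*e^(t)*e^(t^2/2) + 20*t^3*e^(t)*e^(t^2/2) + 40*t^2*e^(t)*e^(t^2/2) + 50*t*e^(t)*e^(t^2/2) + 26*e^(t)*e^(t^2/2)

E[X^5] = M′′′′′(0) = 26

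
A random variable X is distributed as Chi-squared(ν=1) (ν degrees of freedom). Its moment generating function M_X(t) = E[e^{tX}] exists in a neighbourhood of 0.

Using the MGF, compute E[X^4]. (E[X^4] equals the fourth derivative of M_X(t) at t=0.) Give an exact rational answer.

M_X(t) = 1/√(1 - 2*t)
dM/dt = -1/(2*t*√(1 - 2*t) - √(1 - 2*t))
d^2M/dt^2 = 3/(4*t^2*√(1 - 2*t) - 4*t*√(1 - 2*t) + √(1 - 2*t))
d^3M/dt^3 = -15/(8*t^3*√(1 - 2*t) - 12*t^2*√(1 - 2*t) + 6*t*√(1 - 2*t) - √(1 - 2*t))
d^4M/dt^4 = 105/(16*t^4*√(1 - 2*t) - 32*t^3*√(1 - 2*t) + 24*t^2*√(1 - 2*t) - 8*t*√(1 - 2*t) + √(1 - 2*t))

E[X^4] = d^4M/dt^4 |_{t=0} = 105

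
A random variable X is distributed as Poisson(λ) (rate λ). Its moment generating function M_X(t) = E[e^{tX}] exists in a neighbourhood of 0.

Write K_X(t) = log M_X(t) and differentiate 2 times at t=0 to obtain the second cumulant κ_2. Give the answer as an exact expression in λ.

κ_2 = D^2[K](0) = λ

M_X(t) = e^(λ*(e^(t) - 1))
K_X(t) = log M_X(t) = λ*(e^(t) - 1)
D^2[K](t) = λ*e^(t)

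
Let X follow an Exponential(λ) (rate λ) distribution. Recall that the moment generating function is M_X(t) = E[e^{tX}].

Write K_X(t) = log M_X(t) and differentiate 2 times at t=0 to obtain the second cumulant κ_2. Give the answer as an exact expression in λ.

M_X(t) = λ/(λ - t)
K_X(t) = log M_X(t) = log(λ) - log(λ - t)
dK/dt = -1/(-λ + t)
d^2K/dt^2 = 1/(λ^2 - 2*λ*t + t^2)

κ_2 = d^2K/dt^2 |_{t=0} = λ^(-2)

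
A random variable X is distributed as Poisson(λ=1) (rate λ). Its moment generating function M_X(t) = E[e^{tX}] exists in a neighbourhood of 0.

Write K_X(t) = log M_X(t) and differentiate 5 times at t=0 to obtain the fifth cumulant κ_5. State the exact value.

M_X(t) = e^(e^(t) - 1)
K_X(t) = log M_X(t) = e^(t) - 1
K^(5)(t) = e^(t)

κ_5 = K^(5)(0) = 1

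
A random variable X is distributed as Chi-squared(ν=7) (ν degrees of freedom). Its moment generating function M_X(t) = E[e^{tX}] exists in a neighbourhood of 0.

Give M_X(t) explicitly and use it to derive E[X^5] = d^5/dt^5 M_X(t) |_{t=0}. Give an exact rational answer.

M_X(t) = (1 - 2*t)^(-7/2)

E[X^5] = M^(5)(0) = 135135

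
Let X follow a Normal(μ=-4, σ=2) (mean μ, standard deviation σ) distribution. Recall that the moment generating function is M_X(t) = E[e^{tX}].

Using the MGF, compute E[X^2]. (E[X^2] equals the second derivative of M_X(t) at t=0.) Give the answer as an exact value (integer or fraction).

M_X(t) = e^(2*t^2 - 4*t)
M′(t) = 4*t*e^(-4*t)*e^(2*t^2) - 4*e^(-4*t)*e^(2*t^2)
M′′(t) = (16*t^2*e^(2*t^2) - 32*t*e^(2*t^2) + 20*e^(2*t^2))*e^(-4*t)

E[X^2] = M′′(0) = 20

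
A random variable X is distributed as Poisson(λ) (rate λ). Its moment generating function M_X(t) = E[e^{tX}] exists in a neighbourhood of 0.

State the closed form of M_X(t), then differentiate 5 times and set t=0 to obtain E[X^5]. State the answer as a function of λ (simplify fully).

M_X(t) = e^(λ*(e^(t) - 1))
M^(5)(t) = (λ^5*e^(5*t)*e^(λ*e^(t)) + 10*λ^4*e^(4*t)*e^(λ*e^(t)) + 25*λ^3*e^(3*t)*e^(λ*e^(t)) + 15*λ^2*e^(2*t)*e^(λ*e^(t)) + λ*e^(t)*e^(λ*e^(t)))*e^(-λ)

E[X^5] = M^(5)(0) = λ*(λ^4 + 10*λ^3 + 25*λ^2 + 15*λ + 1)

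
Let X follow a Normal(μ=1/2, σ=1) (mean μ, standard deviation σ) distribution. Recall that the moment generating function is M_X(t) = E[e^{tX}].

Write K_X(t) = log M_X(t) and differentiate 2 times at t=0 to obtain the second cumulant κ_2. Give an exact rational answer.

κ_2 = D^2[K](0) = 1

M_X(t) = e^(t^2/2 + t/2)
K_X(t) = log M_X(t) = t^2/2 + t/2
D^2[K](t) = 1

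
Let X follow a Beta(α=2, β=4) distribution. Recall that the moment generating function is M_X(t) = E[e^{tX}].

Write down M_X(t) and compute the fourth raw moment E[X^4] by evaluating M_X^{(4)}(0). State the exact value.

E[X^4] = D^4[M](0) = 5/126

M_X(t) = ₁F₁(2; 6; t)
D^4[M](t) = 5*₁F₁(6; 10; t)/126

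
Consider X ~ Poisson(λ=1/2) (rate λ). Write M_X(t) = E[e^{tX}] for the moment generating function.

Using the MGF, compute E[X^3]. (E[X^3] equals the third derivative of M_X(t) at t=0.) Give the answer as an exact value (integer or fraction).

E[X^3] = M′′′(0) = 11/8

M_X(t) = e^(e^(t)/2 - 1/2)
M′(t) = e^(-1/2)*e^(t)*e^(e^(t)/2)/2
M′′(t) = (e^(2*t)*e^(e^(t)/2) + 2*e^(t)*e^(e^(t)/2))*e^(-1/2)/4
M′′′(t) = (e^(3*t)*e^(e^(t)/2) + 6*e^(2*t)*e^(e^(t)/2) + 4*e^(t)*e^(e^(t)/2))*e^(-1/2)/8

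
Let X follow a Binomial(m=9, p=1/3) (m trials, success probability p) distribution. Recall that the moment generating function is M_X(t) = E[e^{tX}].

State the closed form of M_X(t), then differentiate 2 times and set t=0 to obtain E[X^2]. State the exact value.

E[X^2] = D^2[M](0) = 11

M_X(t) = (e^(t)/3 + 2/3)^9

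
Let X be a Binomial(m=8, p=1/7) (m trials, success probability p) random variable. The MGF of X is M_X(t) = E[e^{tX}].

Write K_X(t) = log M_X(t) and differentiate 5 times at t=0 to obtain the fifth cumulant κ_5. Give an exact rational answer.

κ_5 = D^5[K](0) = -5520/16807

M_X(t) = (e^(t)/7 + 6/7)^8
K_X(t) = log M_X(t) = 8*log(e^(t)/7 + 6/7)
D^5[K](t) = (-48*e^(4*t) + 3168*e^(3*t) - 19008*e^(2*t) + 10368*e^(t))/(e^(5*t) + 30*e^(4*t) + 360*e^(3*t) + 2160*e^(2*t) + 6480*e^(t) + 7776)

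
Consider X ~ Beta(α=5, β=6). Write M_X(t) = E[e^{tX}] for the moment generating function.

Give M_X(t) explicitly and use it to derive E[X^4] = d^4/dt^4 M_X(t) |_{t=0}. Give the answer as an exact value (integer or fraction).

E[X^4] = M′′′′(0) = 10/143

M_X(t) = ₁F₁(5; 11; t)
M′(t) = 5*₁F₁(6; 12; t)/11
M′′(t) = 5*₁F₁(7; 13; t)/22
M′′′(t) = 35*₁F₁(8; 14; t)/286
M′′′′(t) = 10*₁F₁(9; 15; t)/143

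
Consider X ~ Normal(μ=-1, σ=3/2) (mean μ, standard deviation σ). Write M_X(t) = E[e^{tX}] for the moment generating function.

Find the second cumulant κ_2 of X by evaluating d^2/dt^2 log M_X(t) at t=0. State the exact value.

κ_2 = D^2[K](0) = 9/4

M_X(t) = e^(9*t^2/8 - t)
K_X(t) = log M_X(t) = 9*t^2/8 - t
D^2[K](t) = 9/4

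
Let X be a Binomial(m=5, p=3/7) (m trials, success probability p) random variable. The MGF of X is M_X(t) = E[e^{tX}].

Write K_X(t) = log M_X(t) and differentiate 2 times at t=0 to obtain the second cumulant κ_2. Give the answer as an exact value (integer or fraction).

κ_2 = D^2[K](0) = 60/49

M_X(t) = (3*e^(t)/7 + 4/7)^5
K_X(t) = log M_X(t) = 5*log(3*e^(t)/7 + 4/7)
D^2[K](t) = 60*e^(t)/(9*e^(2*t) + 24*e^(t) + 16)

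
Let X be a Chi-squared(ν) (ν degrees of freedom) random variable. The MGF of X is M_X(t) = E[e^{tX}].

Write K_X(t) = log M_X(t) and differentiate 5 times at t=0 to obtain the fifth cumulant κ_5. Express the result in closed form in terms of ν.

M_X(t) = (1 - 2*t)^(-ν/2)
K_X(t) = log M_X(t) = -ν*log(1 - 2*t)/2
D^5[K](t) = -384*ν/(32*t^5 - 80*t^4 + 80*t^3 - 40*t^2 + 10*t - 1)

κ_5 = D^5[K](0) = 384*ν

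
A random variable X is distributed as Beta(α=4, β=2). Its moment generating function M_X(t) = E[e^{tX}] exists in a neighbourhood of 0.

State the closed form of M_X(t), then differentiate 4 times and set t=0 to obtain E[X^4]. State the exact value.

E[X^4] = d^4M/dt^4 |_{t=0} = 5/18

M_X(t) = ₁F₁(4; 6; t)
dM/dt = 2*₁F₁(5; 7; t)/3
d^2M/dt^2 = 10*₁F₁(6; 8; t)/21
d^3M/dt^3 = 5*₁F₁(7; 9; t)/14
d^4M/dt^4 = 5*₁F₁(8; 10; t)/18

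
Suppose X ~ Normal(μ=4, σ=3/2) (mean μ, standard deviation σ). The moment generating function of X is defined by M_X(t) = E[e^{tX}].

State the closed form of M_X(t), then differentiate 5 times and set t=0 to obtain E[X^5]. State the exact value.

M_X(t) = e^(9*t^2/8 + 4*t)
M′(t) = 9*t*e^(4*t)*e^(9*t^2/8)/4 + 4*e^(4*t)*e^(9*t^2/8)
M′′(t) = 81*t^2*e^(4*t)*e^(9*t^2/8)/16 + 18*t*e^(4*t)*e^(9*t^2/8) + 73*e^(4*t)*e^(9*t^2/8)/4
M′′′(t) = 729*t^3*e^(4*t)*e^(9*t^2/8)/64 + 243*t^2*e^(4*t)*e^(9*t^2/8)/4 + 1971*t*e^(4*t)*e^(9*t^2/8)/16 + 91*e^(4*t)*e^(9*t^2/8)
M′′′′(t) = 6561*t^4*e^(4*t)*e^(9*t^2/8)/256 + 729*t^3*e^(4*t)*e^(9*t^2/8)/4 + 17739*t^2*e^(4*t)*e^(9*t^2/8)/32 + 819*t*e^(4*t)*e^(9*t^2/8) + 7795*e^(4*t)*e^(9*t^2/8)/16

E[X^5] = M′′′′′(0) = 11071/4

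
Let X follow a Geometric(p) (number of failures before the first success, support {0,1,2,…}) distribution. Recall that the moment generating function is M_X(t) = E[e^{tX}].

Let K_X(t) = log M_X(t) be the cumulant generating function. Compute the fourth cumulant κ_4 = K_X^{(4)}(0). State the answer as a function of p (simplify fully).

M_X(t) = p/(-(1 - p)*e^(t) + 1)
K_X(t) = log M_X(t) = log(p) - log(-(1 - p)*e^(t) + 1)
K′(t) = (-p*e^(t) + e^(t))/(p*e^(t) - e^(t) + 1)
K′′(t) = (-p*e^(t) + e^(t))/(p^2*e^(2*t) - 2*p*e^(2*t) + 2*p*e^(t) + e^(2*t) - 2*e^(t) + 1)

κ_4 = K′′′′(0) = (-p^3 + 7*p^2 - 12*p + 6)/p^4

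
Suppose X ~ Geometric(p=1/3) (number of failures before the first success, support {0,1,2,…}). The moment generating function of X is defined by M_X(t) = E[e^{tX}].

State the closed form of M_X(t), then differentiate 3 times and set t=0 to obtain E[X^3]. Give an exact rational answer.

E[X^3] = D^3[M](0) = 74

M_X(t) = 1/(3*(1 - 2*e^(t)/3))
D^3[M](t) = (8*e^(3*t) + 48*e^(2*t) + 18*e^(t))/(16*e^(4*t) - 96*e^(3*t) + 216*e^(2*t) - 216*e^(t) + 81)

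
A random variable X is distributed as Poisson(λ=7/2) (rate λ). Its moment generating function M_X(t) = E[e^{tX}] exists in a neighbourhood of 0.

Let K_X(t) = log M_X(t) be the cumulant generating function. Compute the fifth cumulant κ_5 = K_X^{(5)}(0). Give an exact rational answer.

M_X(t) = e^(7*e^(t)/2 - 7/2)
K_X(t) = log M_X(t) = 7*e^(t)/2 - 7/2
K^(5)(t) = 7*e^(t)/2

κ_5 = K^(5)(0) = 7/2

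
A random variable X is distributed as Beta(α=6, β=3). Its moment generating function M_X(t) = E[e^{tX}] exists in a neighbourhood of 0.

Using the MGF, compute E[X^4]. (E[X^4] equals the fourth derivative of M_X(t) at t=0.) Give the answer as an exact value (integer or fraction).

M_X(t) = ₁F₁(6; 9; t)
M^(4)(t) = 14*₁F₁(10; 13; t)/55

E[X^4] = M^(4)(0) = 14/55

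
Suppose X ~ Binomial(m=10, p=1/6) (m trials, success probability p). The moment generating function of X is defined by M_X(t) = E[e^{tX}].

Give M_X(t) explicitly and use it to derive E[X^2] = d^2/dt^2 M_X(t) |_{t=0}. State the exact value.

E[X^2] = M^(2)(0) = 25/6

M_X(t) = (e^(t)/6 + 5/6)^10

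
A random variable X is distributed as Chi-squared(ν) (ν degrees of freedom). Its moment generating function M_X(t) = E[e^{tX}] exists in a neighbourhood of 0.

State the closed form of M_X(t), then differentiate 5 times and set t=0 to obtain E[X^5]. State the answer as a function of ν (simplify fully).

E[X^5] = M^(5)(0) = ν*(ν^4 + 20*ν^3 + 140*ν^2 + 400*ν + 384)

M_X(t) = (1 - 2*t)^(-ν/2)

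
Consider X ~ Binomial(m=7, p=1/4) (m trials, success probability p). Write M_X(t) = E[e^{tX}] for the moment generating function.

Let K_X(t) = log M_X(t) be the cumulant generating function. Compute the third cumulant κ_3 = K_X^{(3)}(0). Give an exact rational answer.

M_X(t) = (e^(t)/4 + 3/4)^7
K_X(t) = log M_X(t) = 7*log(e^(t)/4 + 3/4)
D^3[K](t) = (-21*e^(2*t) + 63*e^(t))/(e^(3*t) + 9*e^(2*t) + 27*e^(t) + 27)

κ_3 = D^3[K](0) = 21/32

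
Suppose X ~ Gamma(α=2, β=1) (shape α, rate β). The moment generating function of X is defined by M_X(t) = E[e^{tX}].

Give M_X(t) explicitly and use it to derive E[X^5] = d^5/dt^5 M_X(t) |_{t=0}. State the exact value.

M_X(t) = (1 - t)^(-2)
dM/dt = -2/(t^3 - 3*t^2 + 3*t - 1)
d^2M/dt^2 = 6/(t^4 - 4*t^3 + 6*t^2 - 4*t + 1)
d^3M/dt^3 = -24/(t^5 - 5*t^4 + 10*t^3 - 10*t^2 + 5*t - 1)
d^4M/dt^4 = 120/(t^6 - 6*t^5 + 15*t^4 - 20*t^3 + 15*t^2 - 6*t + 1)
d^5M/dt^5 = -720/(t^7 - 7*t^6 + 21*t^5 - 35*t^4 + 35*t^3 - 21*t^2 + 7*t - 1)

E[X^5] = d^5M/dt^5 |_{t=0} = 720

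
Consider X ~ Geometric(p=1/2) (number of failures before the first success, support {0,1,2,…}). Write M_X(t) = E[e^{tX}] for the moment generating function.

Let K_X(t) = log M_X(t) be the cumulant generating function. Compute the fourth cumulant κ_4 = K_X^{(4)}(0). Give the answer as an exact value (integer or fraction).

κ_4 = D^4[K](0) = 26

M_X(t) = 1/(2*(1 - e^(t)/2))
K_X(t) = log M_X(t) = -log(1 - e^(t)/2) - log(2)
D^4[K](t) = (2*e^(3*t) + 16*e^(2*t) + 8*e^(t))/(e^(4*t) - 8*e^(3*t) + 24*e^(2*t) - 32*e^(t) + 16)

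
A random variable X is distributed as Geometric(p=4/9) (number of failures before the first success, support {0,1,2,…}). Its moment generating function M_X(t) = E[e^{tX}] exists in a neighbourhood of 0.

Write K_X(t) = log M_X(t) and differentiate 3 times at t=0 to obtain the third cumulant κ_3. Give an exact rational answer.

M_X(t) = 4/(9*(1 - 5*e^(t)/9))
K_X(t) = log M_X(t) = -log(1 - 5*e^(t)/9) - 2*log(3) + 2*log(2)
D^3[K](t) = (-225*e^(2*t) - 405*e^(t))/(125*e^(3*t) - 675*e^(2*t) + 1215*e^(t) - 729)

κ_3 = D^3[K](0) = 315/32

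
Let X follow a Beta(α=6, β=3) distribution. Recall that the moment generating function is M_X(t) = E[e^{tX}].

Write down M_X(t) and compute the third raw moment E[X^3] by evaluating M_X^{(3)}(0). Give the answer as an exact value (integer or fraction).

M_X(t) = ₁F₁(6; 9; t)
M^(3)(t) = 56*₁F₁(9; 12; t)/165

E[X^3] = M^(3)(0) = 56/165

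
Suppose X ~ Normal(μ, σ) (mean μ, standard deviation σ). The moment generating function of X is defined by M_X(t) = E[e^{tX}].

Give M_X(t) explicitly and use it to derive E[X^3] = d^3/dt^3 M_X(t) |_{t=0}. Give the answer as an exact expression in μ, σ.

M_X(t) = e^(μ*t + σ^2*t^2/2)

E[X^3] = D^3[M](0) = μ*(μ^2 + 3*σ^2)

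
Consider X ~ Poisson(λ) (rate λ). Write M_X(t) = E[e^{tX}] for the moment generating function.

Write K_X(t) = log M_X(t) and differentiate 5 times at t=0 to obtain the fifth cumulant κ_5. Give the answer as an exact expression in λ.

M_X(t) = e^(λ*(e^(t) - 1))
K_X(t) = log M_X(t) = λ*(e^(t) - 1)
dK/dt = λ*e^(t)
d^2K/dt^2 = λ*e^(t)
d^3K/dt^3 = λ*e^(t)
d^4K/dt^4 = λ*e^(t)
d^5K/dt^5 = λ*e^(t)

κ_5 = d^5K/dt^5 |_{t=0} = λ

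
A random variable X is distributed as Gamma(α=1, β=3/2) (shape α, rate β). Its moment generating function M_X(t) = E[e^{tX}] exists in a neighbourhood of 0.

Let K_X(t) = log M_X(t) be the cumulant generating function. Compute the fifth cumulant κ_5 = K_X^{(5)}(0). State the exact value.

κ_5 = K^(5)(0) = 256/81

M_X(t) = 3/(2*(3/2 - t))
K_X(t) = log M_X(t) = -log(3/2 - t) - log(2) + log(3)
K^(5)(t) = -768/(32*t^5 - 240*t^4 + 720*t^3 - 1080*t^2 + 810*t - 243)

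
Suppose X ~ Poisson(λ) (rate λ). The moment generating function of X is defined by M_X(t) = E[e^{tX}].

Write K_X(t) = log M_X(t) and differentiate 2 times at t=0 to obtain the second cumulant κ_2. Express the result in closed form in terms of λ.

κ_2 = D^2[K](0) = λ

M_X(t) = e^(λ*(e^(t) - 1))
K_X(t) = log M_X(t) = λ*(e^(t) - 1)
D^2[K](t) = λ*e^(t)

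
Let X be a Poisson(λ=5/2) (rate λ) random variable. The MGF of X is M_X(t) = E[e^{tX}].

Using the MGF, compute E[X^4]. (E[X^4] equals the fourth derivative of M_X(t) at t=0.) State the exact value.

E[X^4] = M′′′′(0) = 2865/16

M_X(t) = e^(5*e^(t)/2 - 5/2)
M′(t) = 5*e^(-5/2)*e^(t)*e^(5*e^(t)/2)/2
M′′(t) = (25*e^(2*t)*e^(5*e^(t)/2) + 10*e^(t)*e^(5*e^(t)/2))*e^(-5/2)/4
M′′′(t) = (125*e^(3*t)*e^(5*e^(t)/2) + 150*e^(2*t)*e^(5*e^(t)/2) + 20*e^(t)*e^(5*e^(t)/2))*e^(-5/2)/8
M′′′′(t) = (625*e^(4*t)*e^(5*e^(t)/2) + 1500*e^(3*t)*e^(5*e^(t)/2) + 700*e^(2*t)*e^(5*e^(t)/2) + 40*e^(t)*e^(5*e^(t)/2))*e^(-5/2)/16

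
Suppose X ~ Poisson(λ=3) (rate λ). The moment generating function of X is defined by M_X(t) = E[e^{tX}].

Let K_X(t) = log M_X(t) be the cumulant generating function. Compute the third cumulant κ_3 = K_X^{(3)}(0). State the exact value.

M_X(t) = e^(3*e^(t) - 3)
K_X(t) = log M_X(t) = 3*e^(t) - 3
dK/dt = 3*e^(t)
d^2K/dt^2 = 3*e^(t)
d^3K/dt^3 = 3*e^(t)

κ_3 = d^3K/dt^3 |_{t=0} = 3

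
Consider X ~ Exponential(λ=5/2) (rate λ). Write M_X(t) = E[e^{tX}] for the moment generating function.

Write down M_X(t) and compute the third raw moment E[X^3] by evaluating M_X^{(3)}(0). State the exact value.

E[X^3] = M′′′(0) = 48/125

M_X(t) = 5/(2*(5/2 - t))
M′(t) = 10/(4*t^2 - 20*t + 25)
M′′(t) = -40/(8*t^3 - 60*t^2 + 150*t - 125)
M′′′(t) = 240/(16*t^4 - 160*t^3 + 600*t^2 - 1000*t + 625)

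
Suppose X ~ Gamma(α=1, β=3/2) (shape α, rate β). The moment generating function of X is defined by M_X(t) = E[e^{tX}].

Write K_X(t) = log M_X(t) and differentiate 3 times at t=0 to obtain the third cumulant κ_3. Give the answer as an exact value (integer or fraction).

M_X(t) = 3/(2*(3/2 - t))
K_X(t) = log M_X(t) = -log(3/2 - t) - log(2) + log(3)
D^3[K](t) = -16/(8*t^3 - 36*t^2 + 54*t - 27)

κ_3 = D^3[K](0) = 16/27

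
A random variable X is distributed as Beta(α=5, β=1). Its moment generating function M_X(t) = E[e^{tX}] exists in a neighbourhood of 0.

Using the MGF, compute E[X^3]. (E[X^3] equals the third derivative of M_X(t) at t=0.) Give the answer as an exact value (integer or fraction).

M_X(t) = ₁F₁(5; 6; t)
M′(t) = 5*₁F₁(6; 7; t)/6
M′′(t) = 5*₁F₁(7; 8; t)/7
M′′′(t) = 5*₁F₁(8; 9; t)/8

E[X^3] = M′′′(0) = 5/8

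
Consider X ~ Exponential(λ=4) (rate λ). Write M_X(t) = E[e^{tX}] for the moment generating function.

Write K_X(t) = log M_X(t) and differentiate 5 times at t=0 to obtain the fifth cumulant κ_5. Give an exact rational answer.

M_X(t) = 4/(4 - t)
K_X(t) = log M_X(t) = -log(4 - t) + 2*log(2)
K^(5)(t) = -24/(t^5 - 20*t^4 + 160*t^3 - 640*t^2 + 1280*t - 1024)

κ_5 = K^(5)(0) = 3/128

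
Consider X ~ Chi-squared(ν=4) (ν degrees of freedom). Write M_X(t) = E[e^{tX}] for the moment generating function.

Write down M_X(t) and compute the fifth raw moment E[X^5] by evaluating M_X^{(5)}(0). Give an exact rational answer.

E[X^5] = d^5M/dt^5 |_{t=0} = 23040

M_X(t) = (1 - 2*t)^(-2)
dM/dt = -4/(8*t^3 - 12*t^2 + 6*t - 1)
d^2M/dt^2 = 24/(16*t^4 - 32*t^3 + 24*t^2 - 8*t + 1)
d^3M/dt^3 = -192/(32*t^5 - 80*t^4 + 80*t^3 - 40*t^2 + 10*t - 1)
d^4M/dt^4 = 1920/(64*t^6 - 192*t^5 + 240*t^4 - 160*t^3 + 60*t^2 - 12*t + 1)
d^5M/dt^5 = -23040/(128*t^7 - 448*t^6 + 672*t^5 - 560*t^4 + 280*t^3 - 84*t^2 + 14*t - 1)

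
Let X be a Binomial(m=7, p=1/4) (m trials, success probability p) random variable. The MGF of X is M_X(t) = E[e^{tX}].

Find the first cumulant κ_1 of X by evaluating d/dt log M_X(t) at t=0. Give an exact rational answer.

M_X(t) = (e^(t)/4 + 3/4)^7
K_X(t) = log M_X(t) = 7*log(e^(t)/4 + 3/4)
K^(1)(t) = 7*e^(t)/(e^(t) + 3)

κ_1 = K^(1)(0) = 7/4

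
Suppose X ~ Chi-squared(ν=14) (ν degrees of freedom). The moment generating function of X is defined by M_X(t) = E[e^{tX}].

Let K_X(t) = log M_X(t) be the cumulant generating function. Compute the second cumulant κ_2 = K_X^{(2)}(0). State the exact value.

κ_2 = K′′(0) = 28

M_X(t) = (1 - 2*t)^(-7)
K_X(t) = log M_X(t) = -7*log(1 - 2*t)
K′(t) = -14/(2*t - 1)
K′′(t) = 28/(4*t^2 - 4*t + 1)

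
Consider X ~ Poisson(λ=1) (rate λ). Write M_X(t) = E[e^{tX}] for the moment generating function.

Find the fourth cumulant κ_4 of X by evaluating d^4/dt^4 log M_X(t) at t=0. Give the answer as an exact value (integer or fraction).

M_X(t) = e^(e^(t) - 1)
K_X(t) = log M_X(t) = e^(t) - 1
K^(4)(t) = e^(t)

κ_4 = K^(4)(0) = 1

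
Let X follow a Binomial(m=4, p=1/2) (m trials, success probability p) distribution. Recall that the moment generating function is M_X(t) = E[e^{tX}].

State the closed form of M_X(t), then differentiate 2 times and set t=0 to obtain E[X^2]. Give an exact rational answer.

E[X^2] = M′′(0) = 5

M_X(t) = (e^(t)/2 + 1/2)^4
M′(t) = e^(4*t)/4 + 3*e^(3*t)/4 + 3*e^(2*t)/4 + e^(t)/4
M′′(t) = e^(4*t) + 9*e^(3*t)/4 + 3*e^(2*t)/2 + e^(t)/4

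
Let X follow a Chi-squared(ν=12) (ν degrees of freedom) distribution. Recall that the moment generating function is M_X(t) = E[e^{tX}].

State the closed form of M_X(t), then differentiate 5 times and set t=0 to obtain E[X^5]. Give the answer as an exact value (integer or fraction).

E[X^5] = M′′′′′(0) = 967680

M_X(t) = (1 - 2*t)^(-6)
M′(t) = -12/(128*t^7 - 448*t^6 + 672*t^5 - 560*t^4 + 280*t^3 - 84*t^2 + 14*t - 1)
M′′(t) = 168/(256*t^8 - 1024*t^7 + 1792*t^6 - 1792*t^5 + 1120*t^4 - 448*t^3 + 112*t^2 - 16*t + 1)
M′′′(t) = -2688/(512*t^9 - 2304*t^8 + 4608*t^7 - 5376*t^6 + 4032*t^5 - 2016*t^4 + 672*t^3 - 144*t^2 + 18*t - 1)
M′′′′(t) = 48384/(1024*t^10 - 5120*t^9 + 11520*t^8 - 15360*t^7 + 13440*t^6 - 8064*t^5 + 3360*t^4 - 960*t^3 + 180*t^2 - 20*t + 1)
M′′′′′(t) = -967680/(2048*t^11 - 11264*t^10 + 28160*t^9 - 42240*t^8 + 42240*t^7 - 29568*t^6 + 14784*t^5 - 5280*t^4 + 1320*t^3 - 220*t^2 + 22*t - 1)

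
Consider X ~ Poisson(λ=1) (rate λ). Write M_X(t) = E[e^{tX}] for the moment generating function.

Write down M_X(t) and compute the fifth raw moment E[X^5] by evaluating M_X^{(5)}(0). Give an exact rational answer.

M_X(t) = e^(e^(t) - 1)
dM/dt = e^(-1)*e^(t)*e^(e^(t))
d^2M/dt^2 = (e^(2*t)*e^(e^(t)) + e^(t)*e^(e^(t)))*e^(-1)
d^3M/dt^3 = (e^(3*t)*e^(e^(t)) + 3*e^(2*t)*e^(e^(t)) + e^(t)*e^(e^(t)))*e^(-1)
d^4M/dt^4 = (e^(4*t)*e^(e^(t)) + 6*e^(3*t)*e^(e^(t)) + 7*e^(2*t)*e^(e^(t)) + e^(t)*e^(e^(t)))*e^(-1)
d^5M/dt^5 = (e^(5*t)*e^(e^(t)) + 10*e^(4*t)*e^(e^(t)) + 25*e^(3*t)*e^(e^(t)) + 15*e^(2*t)*e^(e^(t)) + e^(t)*e^(e^(t)))*e^(-1)

E[X^5] = d^5M/dt^5 |_{t=0} = 52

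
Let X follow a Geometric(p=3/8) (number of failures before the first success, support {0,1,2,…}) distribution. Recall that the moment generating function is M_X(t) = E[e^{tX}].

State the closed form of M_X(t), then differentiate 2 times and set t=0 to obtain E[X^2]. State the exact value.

M_X(t) = 3/(8*(1 - 5*e^(t)/8))
M′(t) = 15*e^(t)/(25*e^(2*t) - 80*e^(t) + 64)
M′′(t) = (-75*e^(2*t) - 120*e^(t))/(125*e^(3*t) - 600*e^(2*t) + 960*e^(t) - 512)

E[X^2] = M′′(0) = 65/9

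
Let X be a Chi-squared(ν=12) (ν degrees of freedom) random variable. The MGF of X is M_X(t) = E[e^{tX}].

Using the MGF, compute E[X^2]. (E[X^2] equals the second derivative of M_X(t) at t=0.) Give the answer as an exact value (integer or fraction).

M_X(t) = (1 - 2*t)^(-6)
dM/dt = -12/(128*t^7 - 448*t^6 + 672*t^5 - 560*t^4 + 280*t^3 - 84*t^2 + 14*t - 1)
d^2M/dt^2 = 168/(256*t^8 - 1024*t^7 + 1792*t^6 - 1792*t^5 + 1120*t^4 - 448*t^3 + 112*t^2 - 16*t + 1)

E[X^2] = d^2M/dt^2 |_{t=0} = 168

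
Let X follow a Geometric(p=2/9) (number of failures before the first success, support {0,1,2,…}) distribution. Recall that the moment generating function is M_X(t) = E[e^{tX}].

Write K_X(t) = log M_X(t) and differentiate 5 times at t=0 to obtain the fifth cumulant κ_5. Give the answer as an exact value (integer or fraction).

M_X(t) = 2/(9*(1 - 7*e^(t)/9))
K_X(t) = log M_X(t) = -log(1 - 7*e^(t)/9) - 2*log(3) + log(2)
K^(5)(t) = (-21609*e^(4*t) - 305613*e^(3*t) - 392931*e^(2*t) - 45927*e^(t))/(16807*e^(5*t) - 108045*e^(4*t) + 277830*e^(3*t) - 357210*e^(2*t) + 229635*e^(t) - 59049)

κ_5 = K^(5)(0) = 23940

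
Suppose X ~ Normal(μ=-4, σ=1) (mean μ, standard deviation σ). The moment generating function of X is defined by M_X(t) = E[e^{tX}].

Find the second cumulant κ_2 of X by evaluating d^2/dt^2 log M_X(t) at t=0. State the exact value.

M_X(t) = e^(t^2/2 - 4*t)
K_X(t) = log M_X(t) = t^2/2 - 4*t
dK/dt = t - 4
d^2K/dt^2 = 1

κ_2 = d^2K/dt^2 |_{t=0} = 1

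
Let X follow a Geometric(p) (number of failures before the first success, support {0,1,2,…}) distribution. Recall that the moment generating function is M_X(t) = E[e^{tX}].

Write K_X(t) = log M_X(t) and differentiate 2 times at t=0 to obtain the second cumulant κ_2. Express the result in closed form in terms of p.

M_X(t) = p/(-(1 - p)*e^(t) + 1)
K_X(t) = log M_X(t) = log(p) - log(-(1 - p)*e^(t) + 1)
K^(2)(t) = (-p*e^(t) + e^(t))/(p^2*e^(2*t) - 2*p*e^(2*t) + 2*p*e^(t) + e^(2*t) - 2*e^(t) + 1)

κ_2 = K^(2)(0) = (1 - p)/p^2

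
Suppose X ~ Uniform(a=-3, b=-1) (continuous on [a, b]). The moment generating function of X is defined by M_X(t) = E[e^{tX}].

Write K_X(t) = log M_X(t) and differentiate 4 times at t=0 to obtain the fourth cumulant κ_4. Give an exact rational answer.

κ_4 = K^(4)(0) = -2/15

M_X(t) = (e^(-t) - e^(-3*t))/(2*t)
K_X(t) = log M_X(t) = -log(t) + log(e^(-t) - e^(-3*t)) - log(2)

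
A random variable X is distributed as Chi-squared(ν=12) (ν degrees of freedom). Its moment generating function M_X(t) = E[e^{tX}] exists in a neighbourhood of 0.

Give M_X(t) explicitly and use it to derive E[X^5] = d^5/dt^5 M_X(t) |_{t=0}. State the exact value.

E[X^5] = M′′′′′(0) = 967680

M_X(t) = (1 - 2*t)^(-6)
M′(t) = -12/(128*t^7 - 448*t^6 + 672*t^5 - 560*t^4 + 280*t^3 - 84*t^2 + 14*t - 1)
M′′(t) = 168/(256*t^8 - 1024*t^7 + 1792*t^6 - 1792*t^5 + 1120*t^4 - 448*t^3 + 112*t^2 - 16*t + 1)
M′′′(t) = -2688/(512*t^9 - 2304*t^8 + 4608*t^7 - 5376*t^6 + 4032*t^5 - 2016*t^4 + 672*t^3 - 144*t^2 + 18*t - 1)
M′′′′(t) = 48384/(1024*t^10 - 5120*t^9 + 11520*t^8 - 15360*t^7 + 13440*t^6 - 8064*t^5 + 3360*t^4 - 960*t^3 + 180*t^2 - 20*t + 1)
M′′′′′(t) = -967680/(2048*t^11 - 11264*t^10 + 28160*t^9 - 42240*t^8 + 42240*t^7 - 29568*t^6 + 14784*t^5 - 5280*t^4 + 1320*t^3 - 220*t^2 + 22*t - 1)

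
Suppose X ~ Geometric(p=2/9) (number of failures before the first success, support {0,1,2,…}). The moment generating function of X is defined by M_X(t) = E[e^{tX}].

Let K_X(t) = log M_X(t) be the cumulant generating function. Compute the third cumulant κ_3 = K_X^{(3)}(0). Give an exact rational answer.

κ_3 = d^3K/dt^3 |_{t=0} = 126

M_X(t) = 2/(9*(1 - 7*e^(t)/9))
K_X(t) = log M_X(t) = -log(1 - 7*e^(t)/9) - 2*log(3) + log(2)
dK/dt = -7*e^(t)/(7*e^(t) - 9)
d^2K/dt^2 = 63*e^(t)/(49*e^(2*t) - 126*e^(t) + 81)
d^3K/dt^3 = (-441*e^(2*t) - 567*e^(t))/(343*e^(3*t) - 1323*e^(2*t) + 1701*e^(t) - 729)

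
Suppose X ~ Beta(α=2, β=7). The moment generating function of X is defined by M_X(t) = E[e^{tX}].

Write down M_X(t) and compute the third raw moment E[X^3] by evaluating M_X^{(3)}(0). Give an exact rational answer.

M_X(t) = ₁F₁(2; 9; t)
dM/dt = 2*₁F₁(3; 10; t)/9
d^2M/dt^2 = ₁F₁(4; 11; t)/15
d^3M/dt^3 = 4*₁F₁(5; 12; t)/165

E[X^3] = d^3M/dt^3 |_{t=0} = 4/165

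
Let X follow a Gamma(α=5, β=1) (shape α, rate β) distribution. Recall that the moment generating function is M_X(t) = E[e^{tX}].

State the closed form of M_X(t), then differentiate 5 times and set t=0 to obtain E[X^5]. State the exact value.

M_X(t) = (1 - t)^(-5)
M′(t) = 5/(t^6 - 6*t^5 + 15*t^4 - 20*t^3 + 15*t^2 - 6*t + 1)
M′′(t) = -30/(t^7 - 7*t^6 + 21*t^5 - 35*t^4 + 35*t^3 - 21*t^2 + 7*t - 1)
M′′′(t) = 210/(t^8 - 8*t^7 + 28*t^6 - 56*t^5 + 70*t^4 - 56*t^3 + 28*t^2 - 8*t + 1)
M′′′′(t) = -1680/(t^9 - 9*t^8 + 36*t^7 - 84*t^6 + 126*t^5 - 126*t^4 + 84*t^3 - 36*t^2 + 9*t - 1)
M′′′′′(t) = 15120/(t^10 - 10*t^9 + 45*t^8 - 120*t^7 + 210*t^6 - 252*t^5 + 210*t^4 - 120*t^3 + 45*t^2 - 10*t + 1)

E[X^5] = M′′′′′(0) = 15120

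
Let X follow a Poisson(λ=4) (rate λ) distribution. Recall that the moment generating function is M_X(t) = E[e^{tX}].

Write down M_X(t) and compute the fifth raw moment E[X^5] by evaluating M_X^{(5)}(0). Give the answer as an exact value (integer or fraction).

E[X^5] = M′′′′′(0) = 5428

M_X(t) = e^(4*e^(t) - 4)
M′(t) = 4*e^(-4)*e^(t)*e^(4*e^(t))
M′′(t) = (16*e^(2*t)*e^(4*e^(t)) + 4*e^(t)*e^(4*e^(t)))*e^(-4)
M′′′(t) = (64*e^(3*t)*e^(4*e^(t)) + 48*e^(2*t)*e^(4*e^(t)) + 4*e^(t)*e^(4*e^(t)))*e^(-4)
M′′′′(t) = (256*e^(4*t)*e^(4*e^(t)) + 384*e^(3*t)*e^(4*e^(t)) + 112*e^(2*t)*e^(4*e^(t)) + 4*e^(t)*e^(4*e^(t)))*e^(-4)
M′′′′′(t) = (1024*e^(5*t)*e^(4*e^(t)) + 2560*e^(4*t)*e^(4*e^(t)) + 1600*e^(3*t)*e^(4*e^(t)) + 240*e^(2*t)*e^(4*e^(t)) + 4*e^(t)*e^(4*e^(t)))*e^(-4)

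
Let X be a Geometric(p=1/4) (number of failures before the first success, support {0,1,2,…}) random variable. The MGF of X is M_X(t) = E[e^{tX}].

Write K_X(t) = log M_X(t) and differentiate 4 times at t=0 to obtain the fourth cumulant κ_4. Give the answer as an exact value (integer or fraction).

κ_4 = D^4[K](0) = 876

M_X(t) = 1/(4*(1 - 3*e^(t)/4))
K_X(t) = log M_X(t) = -log(1 - 3*e^(t)/4) - 2*log(2)
D^4[K](t) = (108*e^(3*t) + 576*e^(2*t) + 192*e^(t))/(81*e^(4*t) - 432*e^(3*t) + 864*e^(2*t) - 768*e^(t) + 256)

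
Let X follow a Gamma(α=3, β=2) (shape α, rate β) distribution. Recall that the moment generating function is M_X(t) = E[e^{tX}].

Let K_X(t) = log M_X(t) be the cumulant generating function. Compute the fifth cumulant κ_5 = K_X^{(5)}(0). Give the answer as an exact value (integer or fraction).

κ_5 = K^(5)(0) = 9/4

M_X(t) = 8/(2 - t)^3
K_X(t) = log M_X(t) = -3*log(2 - t) + 3*log(2)
K^(5)(t) = -72/(t^5 - 10*t^4 + 40*t^3 - 80*t^2 + 80*t - 32)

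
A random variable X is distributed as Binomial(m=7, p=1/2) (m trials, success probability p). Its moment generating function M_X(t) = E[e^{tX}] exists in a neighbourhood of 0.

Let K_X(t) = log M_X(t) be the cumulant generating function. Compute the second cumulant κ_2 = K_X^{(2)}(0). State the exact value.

κ_2 = d^2K/dt^2 |_{t=0} = 7/4

M_X(t) = (e^(t)/2 + 1/2)^7
K_X(t) = log M_X(t) = 7*log(e^(t)/2 + 1/2)
dK/dt = 7*e^(t)/(e^(t) + 1)
d^2K/dt^2 = 7*e^(t)/(e^(2*t) + 2*e^(t) + 1)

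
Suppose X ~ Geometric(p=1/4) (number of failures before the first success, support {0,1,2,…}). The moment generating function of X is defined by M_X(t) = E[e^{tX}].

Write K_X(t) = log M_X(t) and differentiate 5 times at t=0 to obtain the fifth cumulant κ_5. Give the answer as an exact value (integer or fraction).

κ_5 = K′′′′′(0) = 12180

M_X(t) = 1/(4*(1 - 3*e^(t)/4))
K_X(t) = log M_X(t) = -log(1 - 3*e^(t)/4) - 2*log(2)
K′(t) = -3*e^(t)/(3*e^(t) - 4)
K′′(t) = 12*e^(t)/(9*e^(2*t) - 24*e^(t) + 16)
K′′′(t) = (-36*e^(2*t) - 48*e^(t))/(27*e^(3*t) - 108*e^(2*t) + 144*e^(t) - 64)
K′′′′(t) = (108*e^(3*t) + 576*e^(2*t) + 192*e^(t))/(81*e^(4*t) - 432*e^(3*t) + 864*e^(2*t) - 768*e^(t) + 256)
K′′′′′(t) = (-324*e^(4*t) - 4752*e^(3*t) - 6336*e^(2*t) - 768*e^(t))/(243*e^(5*t) - 1620*e^(4*t) + 4320*e^(3*t) - 5760*e^(2*t) + 3840*e^(t) - 1024)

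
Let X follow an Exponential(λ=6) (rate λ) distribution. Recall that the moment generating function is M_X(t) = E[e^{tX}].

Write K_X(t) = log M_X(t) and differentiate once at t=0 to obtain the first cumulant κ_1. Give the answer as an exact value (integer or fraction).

κ_1 = K^(1)(0) = 1/6

M_X(t) = 6/(6 - t)
K_X(t) = log M_X(t) = -log(6 - t) + log(6)
K^(1)(t) = -1/(t - 6)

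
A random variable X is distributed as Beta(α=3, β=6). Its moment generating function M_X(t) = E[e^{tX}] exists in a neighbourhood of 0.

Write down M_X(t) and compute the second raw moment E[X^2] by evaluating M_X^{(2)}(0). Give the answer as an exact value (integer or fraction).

M_X(t) = ₁F₁(3; 9; t)
dM/dt = ₁F₁(4; 10; t)/3
d^2M/dt^2 = 2*₁F₁(5; 11; t)/15

E[X^2] = d^2M/dt^2 |_{t=0} = 2/15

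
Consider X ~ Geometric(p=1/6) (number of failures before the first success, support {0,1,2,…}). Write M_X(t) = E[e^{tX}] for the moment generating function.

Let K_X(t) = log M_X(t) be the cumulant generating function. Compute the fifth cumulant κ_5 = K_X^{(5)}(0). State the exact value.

κ_5 = d^5K/dt^5 |_{t=0} = 119130

M_X(t) = 1/(6*(1 - 5*e^(t)/6))
K_X(t) = log M_X(t) = -log(1 - 5*e^(t)/6) - log(6)
dK/dt = -5*e^(t)/(5*e^(t) - 6)
d^2K/dt^2 = 30*e^(t)/(25*e^(2*t) - 60*e^(t) + 36)
d^3K/dt^3 = (-150*e^(2*t) - 180*e^(t))/(125*e^(3*t) - 450*e^(2*t) + 540*e^(t) - 216)
d^4K/dt^4 = (750*e^(3*t) + 3600*e^(2*t) + 1080*e^(t))/(625*e^(4*t) - 3000*e^(3*t) + 5400*e^(2*t) - 4320*e^(t) + 1296)
d^5K/dt^5 = (-3750*e^(4*t) - 49500*e^(3*t) - 59400*e^(2*t) - 6480*e^(t))/(3125*e^(5*t) - 18750*e^(4*t) + 45000*e^(3*t) - 54000*e^(2*t) + 32400*e^(t) - 7776)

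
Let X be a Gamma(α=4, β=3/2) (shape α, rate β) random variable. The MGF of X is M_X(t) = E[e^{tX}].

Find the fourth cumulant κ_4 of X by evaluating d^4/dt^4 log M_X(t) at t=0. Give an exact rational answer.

κ_4 = D^4[K](0) = 128/27

M_X(t) = 81/(16*(3/2 - t)^4)
K_X(t) = log M_X(t) = -4*log(3/2 - t) - 4*log(2) + 4*log(3)
D^4[K](t) = 384/(16*t^4 - 96*t^3 + 216*t^2 - 216*t + 81)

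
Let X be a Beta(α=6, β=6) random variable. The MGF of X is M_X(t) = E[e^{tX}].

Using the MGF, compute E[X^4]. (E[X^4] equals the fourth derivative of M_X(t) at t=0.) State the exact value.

E[X^4] = D^4[M](0) = 6/65

M_X(t) = ₁F₁(6; 12; t)
D^4[M](t) = 6*₁F₁(10; 16; t)/65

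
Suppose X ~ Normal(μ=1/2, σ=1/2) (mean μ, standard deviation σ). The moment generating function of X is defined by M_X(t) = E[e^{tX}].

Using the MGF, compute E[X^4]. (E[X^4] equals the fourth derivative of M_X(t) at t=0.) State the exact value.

M_X(t) = e^(t^2/8 + t/2)
D^4[M](t) = t^4*e^(t/2)*e^(t^2/8)/256 + t^3*e^(t/2)*e^(t^2/8)/32 + 3*t^2*e^(t/2)*e^(t^2/8)/16 + t*e^(t/2)*e^(t^2/8)/2 + 5*e^(t/2)*e^(t^2/8)/8

E[X^4] = D^4[M](0) = 5/8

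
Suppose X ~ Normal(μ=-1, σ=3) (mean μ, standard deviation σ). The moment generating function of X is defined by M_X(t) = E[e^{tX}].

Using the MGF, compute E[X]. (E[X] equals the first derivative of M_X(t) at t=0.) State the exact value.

M_X(t) = e^(9*t^2/2 - t)
dM/dt = 9*t*e^(-t)*e^(9*t^2/2) - e^(-t)*e^(9*t^2/2)

E[X] = dM/dt |_{t=0} = -1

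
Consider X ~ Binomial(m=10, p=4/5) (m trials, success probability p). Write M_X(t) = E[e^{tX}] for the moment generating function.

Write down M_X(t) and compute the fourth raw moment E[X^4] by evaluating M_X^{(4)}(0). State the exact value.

E[X^4] = D^4[M](0) = 585928/125

M_X(t) = (4*e^(t)/5 + 1/5)^10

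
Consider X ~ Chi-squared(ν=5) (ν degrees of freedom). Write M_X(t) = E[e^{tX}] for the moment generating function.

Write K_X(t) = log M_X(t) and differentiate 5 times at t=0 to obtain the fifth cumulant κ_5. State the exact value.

κ_5 = K′′′′′(0) = 1920

M_X(t) = (1 - 2*t)^(-5/2)
K_X(t) = log M_X(t) = -5*log(1 - 2*t)/2
K′(t) = -5/(2*t - 1)
K′′(t) = 10/(4*t^2 - 4*t + 1)
K′′′(t) = -40/(8*t^3 - 12*t^2 + 6*t - 1)
K′′′′(t) = 240/(16*t^4 - 32*t^3 + 24*t^2 - 8*t + 1)
K′′′′′(t) = -1920/(32*t^5 - 80*t^4 + 80*t^3 - 40*t^2 + 10*t - 1)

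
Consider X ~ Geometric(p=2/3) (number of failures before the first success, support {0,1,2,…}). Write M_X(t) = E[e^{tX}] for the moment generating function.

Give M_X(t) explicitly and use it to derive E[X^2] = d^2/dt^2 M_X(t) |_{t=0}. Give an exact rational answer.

E[X^2] = d^2M/dt^2 |_{t=0} = 1

M_X(t) = 2/(3*(1 - e^(t)/3))
dM/dt = 2*e^(t)/(e^(2*t) - 6*e^(t) + 9)
d^2M/dt^2 = (-2*e^(2*t) - 6*e^(t))/(e^(3*t) - 9*e^(2*t) + 27*e^(t) - 27)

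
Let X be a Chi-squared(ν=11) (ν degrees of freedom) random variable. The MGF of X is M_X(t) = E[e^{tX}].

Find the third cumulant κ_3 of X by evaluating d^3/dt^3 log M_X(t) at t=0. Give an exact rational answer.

M_X(t) = (1 - 2*t)^(-11/2)
K_X(t) = log M_X(t) = -11*log(1 - 2*t)/2
K^(3)(t) = -88/(8*t^3 - 12*t^2 + 6*t - 1)

κ_3 = K^(3)(0) = 88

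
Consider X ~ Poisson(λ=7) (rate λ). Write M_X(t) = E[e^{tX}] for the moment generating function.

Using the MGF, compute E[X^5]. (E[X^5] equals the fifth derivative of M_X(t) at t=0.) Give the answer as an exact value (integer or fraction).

M_X(t) = e^(7*e^(t) - 7)
dM/dt = 7*e^(-7)*e^(t)*e^(7*e^(t))
d^2M/dt^2 = (49*e^(2*t)*e^(7*e^(t)) + 7*e^(t)*e^(7*e^(t)))*e^(-7)
d^3M/dt^3 = (343*e^(3*t)*e^(7*e^(t)) + 147*e^(2*t)*e^(7*e^(t)) + 7*e^(t)*e^(7*e^(t)))*e^(-7)
d^4M/dt^4 = (2401*e^(4*t)*e^(7*e^(t)) + 2058*e^(3*t)*e^(7*e^(t)) + 343*e^(2*t)*e^(7*e^(t)) + 7*e^(t)*e^(7*e^(t)))*e^(-7)
d^5M/dt^5 = (16807*e^(5*t)*e^(7*e^(t)) + 24010*e^(4*t)*e^(7*e^(t)) + 8575*e^(3*t)*e^(7*e^(t)) + 735*e^(2*t)*e^(7*e^(t)) + 7*e^(t)*e^(7*e^(t)))*e^(-7)

E[X^5] = d^5M/dt^5 |_{t=0} = 50134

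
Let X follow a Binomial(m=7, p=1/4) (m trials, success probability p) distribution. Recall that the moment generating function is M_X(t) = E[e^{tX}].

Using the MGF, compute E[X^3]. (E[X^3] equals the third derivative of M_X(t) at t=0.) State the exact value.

M_X(t) = (e^(t)/4 + 3/4)^7
dM/dt = 7*e^(7*t)/16384 + 63*e^(6*t)/8192 + 945*e^(5*t)/16384 + 945*e^(4*t)/4096 + 8505*e^(3*t)/16384 + 5103*e^(2*t)/8192 + 5103*e^(t)/16384
d^2M/dt^2 = 49*e^(7*t)/16384 + 189*e^(6*t)/4096 + 4725*e^(5*t)/16384 + 945*e^(4*t)/1024 + 25515*e^(3*t)/16384 + 5103*e^(2*t)/4096 + 5103*e^(t)/16384
d^3M/dt^3 = 343*e^(7*t)/16384 + 567*e^(6*t)/2048 + 23625*e^(5*t)/16384 + 945*e^(4*t)/256 + 76545*e^(3*t)/16384 + 5103*e^(2*t)/2048 + 5103*e^(t)/16384

E[X^3] = d^3M/dt^3 |_{t=0} = 413/32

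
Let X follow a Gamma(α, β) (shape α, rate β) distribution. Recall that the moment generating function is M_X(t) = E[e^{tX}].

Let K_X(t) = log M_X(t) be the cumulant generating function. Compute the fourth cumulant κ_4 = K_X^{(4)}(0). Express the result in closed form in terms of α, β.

M_X(t) = (β/(β - t))^α
K_X(t) = log M_X(t) = α*(log(β) - log(β - t))
D^4[K](t) = 6*α/(β^4 - 4*β^3*t + 6*β^2*t^2 - 4*β*t^3 + t^4)

κ_4 = D^4[K](0) = 6*α/β^4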